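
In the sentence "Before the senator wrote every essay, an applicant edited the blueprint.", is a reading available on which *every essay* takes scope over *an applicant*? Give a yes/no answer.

No

*every essay* sits inside the adjunct clause *before the senator wrote every essay*.
Adjuncts are opaque for quantifier raising; a quantifier in an adjunct stays inside it.
So *every essay* cannot raise to a position above *an applicant*.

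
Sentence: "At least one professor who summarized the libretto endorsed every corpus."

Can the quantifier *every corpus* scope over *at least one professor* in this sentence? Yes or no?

The relative clause *who summarized the libretto* modifies *at least one professor*, but *every corpus* is not inside that relative clause — it is an argument of the matrix verb.
Since no island is crossed, the inverse ordering is licensed alongside surface scope.

Yes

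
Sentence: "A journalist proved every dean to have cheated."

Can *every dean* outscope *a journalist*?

ECM infinitives lack a CP barrier, so *every dean* can QR over the matrix subject *a journalist*.
No island intervenes, so both surface and inverse scope are derivable.
Both orderings are possible: *a journalist* > *every dean* and *every dean* > *a journalist*.

Yes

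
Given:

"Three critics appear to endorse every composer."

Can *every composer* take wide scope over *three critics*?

*every composer* is the object of the infinitival complement of a raising predicate; raising infinitives are transparent for QR, so the two DPs are in effect clausemates.
Since no island is crossed, the inverse ordering is licensed alongside surface scope.
So *every composer* > *three critics* is among the available readings.

Yes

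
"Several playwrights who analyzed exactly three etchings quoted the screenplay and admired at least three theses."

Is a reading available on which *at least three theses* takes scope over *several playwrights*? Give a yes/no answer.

No

*at least three theses* occurs within one conjunct of the coordinate structure (*admired at least three theses*).
A quantifier cannot raise out of one conjunct of a coordination across the whole coordinate structure — the CSC applies to QR.
The inverse ordering *at least three theses* > *several playwrights* is therefore underivable.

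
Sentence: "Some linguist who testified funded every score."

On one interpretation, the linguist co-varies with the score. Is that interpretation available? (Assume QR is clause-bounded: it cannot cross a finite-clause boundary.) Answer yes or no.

That reading corresponds to *every score* > *some linguist*.
*every score* is a matrix argument; only *some linguist* is modified by the relative clause *who testified*, so the RC island is irrelevant to the target quantifier.
Since no island is crossed, the inverse ordering is licensed alongside surface scope.

Yes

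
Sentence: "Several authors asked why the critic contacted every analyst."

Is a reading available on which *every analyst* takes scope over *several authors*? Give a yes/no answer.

*every analyst* sits inside the embedded question *why the critic contacted every analyst*.
An indirect question is a wh-island; the filled [Spec,CP] blocks QR across the CP edge.
*every analyst* is confined to the island and cannot take scope over *several authors*.

No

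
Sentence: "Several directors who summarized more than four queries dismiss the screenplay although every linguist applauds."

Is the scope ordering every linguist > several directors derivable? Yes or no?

*every linguist* sits inside the adjunct clause *although every linguist applauds*.
Scope out of an adjunct clause is unavailable: QR respects the adjunct-island constraint.
The inverse ordering *every linguist* > *several directors* is therefore underivable.

No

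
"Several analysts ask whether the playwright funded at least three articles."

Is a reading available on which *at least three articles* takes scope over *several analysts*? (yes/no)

No

The DP *at least three articles* is contained in the embedded question *whether the playwright funded at least three articles*.
Embedded questions are wh-islands: a quantifier inside an indirect question cannot QR into the matrix clause.
So the wide-scope reading for *at least three articles* is blocked.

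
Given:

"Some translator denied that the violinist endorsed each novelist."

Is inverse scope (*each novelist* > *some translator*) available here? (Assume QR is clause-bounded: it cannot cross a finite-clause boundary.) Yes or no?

*each novelist* sits inside the finite complement clause *that the violinist endorsed each novelist*.
QR is clause-bounded, so the finite complement is a scope island for the embedded quantifier.
The inverse ordering *each novelist* > *some translator* is therefore underivable.

No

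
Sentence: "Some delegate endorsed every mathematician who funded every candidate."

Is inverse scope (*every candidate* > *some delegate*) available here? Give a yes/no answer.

No

The target quantifier *every candidate* is part of the relative clause *who funded every candidate* modifying *every mathematician*.
The relative clause forms an island for QR, so the quantifier is confined to the head noun's restrictor.
So the wide-scope reading for *every candidate* is blocked.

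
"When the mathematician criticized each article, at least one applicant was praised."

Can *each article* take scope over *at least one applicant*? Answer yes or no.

No

*each article* is embedded in the adjunct clause *when the mathematician criticized each article*.
Adjuncts are opaque for quantifier raising; a quantifier in an adjunct stays inside it.
*each article* is confined to the island and cannot take scope over *at least one applicant*.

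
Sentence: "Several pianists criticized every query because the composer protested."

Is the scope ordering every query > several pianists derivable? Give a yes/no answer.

Neither queried DP is inside the adjunct, so the adjunct-island constraint does not apply.
Ordinary QR to a clause-peripheral position gives the wide-scope LF for the lower DP.
The sentence is scopally ambiguous between *several pianists* > *every query* and *every query* > *several pianists*.

Yes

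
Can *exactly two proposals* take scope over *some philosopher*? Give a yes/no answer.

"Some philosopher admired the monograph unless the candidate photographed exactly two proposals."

No

*exactly two proposals* occurs within the adjunct clause *unless the candidate photographed exactly two proposals*.
Adverbial clauses are not L-marked, so they are barriers for QR — the quantifier cannot escape the adjunct.
Hence only narrow scope for *exactly two proposals* (under *some philosopher*) survives.
(Only the surface reading survives: one fixed philosopher with respect to all the relevant proposals.)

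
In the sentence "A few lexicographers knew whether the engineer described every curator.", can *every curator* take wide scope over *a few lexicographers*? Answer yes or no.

Structurally, *every curator* is inside the embedded question *whether the engineer described every curator*.
QR across an interrogative CP boundary is ruled out as a wh-island violation.
There is no licit LF on which *every curator* c-commands *a few lexicographers*.

No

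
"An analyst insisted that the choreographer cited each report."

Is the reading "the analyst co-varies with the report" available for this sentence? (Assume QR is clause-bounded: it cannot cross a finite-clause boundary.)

That reading corresponds to *each report* > *an analyst*.
*each report* is embedded in the finite complement clause *that the choreographer cited each report*.
With QR restricted to its own tensed clause, the embedded quantifier cannot reach a matrix scope position.
So the wide-scope reading for *each report* is blocked.
(Only the surface reading survives: one fixed analyst with respect to all the relevant reports.)

No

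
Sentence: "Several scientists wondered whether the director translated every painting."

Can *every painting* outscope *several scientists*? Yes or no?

*every painting* sits inside the embedded question *whether the director translated every painting*.
The wh-island constraint blocks QR out of an embedded interrogative.
So the wide-scope reading for *every painting* is blocked.

No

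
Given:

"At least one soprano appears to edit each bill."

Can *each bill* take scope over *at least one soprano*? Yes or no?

Yes

*each bill* is the object of the infinitival complement of a raising predicate; raising infinitives are transparent for QR, so the two DPs are in effect clausemates.
Ordinary QR to a clause-peripheral position gives the wide-scope LF for the lower DP.
So *each bill* > *at least one soprano* is among the available readings.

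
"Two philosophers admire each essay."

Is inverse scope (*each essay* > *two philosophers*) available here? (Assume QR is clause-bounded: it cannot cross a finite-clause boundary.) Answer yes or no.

Yes

*each essay* is the matrix object and *two philosophers* the matrix subject; the two are clausemates.
QR within a single clause is free, so the lower quantifier may take scope over the higher one.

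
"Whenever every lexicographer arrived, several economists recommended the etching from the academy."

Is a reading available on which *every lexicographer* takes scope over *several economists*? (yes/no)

*every lexicographer* sits inside the adjunct clause *whenever every lexicographer arrived*.
Scope out of an adjunct clause is unavailable: QR respects the adjunct-island constraint.
*every lexicographer* is confined to the island and cannot take scope over *several economists*.

No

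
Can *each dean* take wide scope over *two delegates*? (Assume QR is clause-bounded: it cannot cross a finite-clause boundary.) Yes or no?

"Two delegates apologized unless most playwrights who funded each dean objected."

No

*each dean* sits inside the relative clause *who funded each dean*, which is itself inside the adjunct *unless most playwrights who funded each dean objected*.
Nested islands: the RC island is itself inside an adjunct island, so wide scope is doubly excluded.
The inverse ordering *each dean* > *two delegates* is therefore underivable.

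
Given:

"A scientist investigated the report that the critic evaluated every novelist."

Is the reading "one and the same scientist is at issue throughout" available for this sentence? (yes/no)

Yes

The described interpretation is the *a scientist* > *every novelist* scoping.
That is the surface-scope ordering, which is always one of the available readings — island constraints only ever restrict inverse scope.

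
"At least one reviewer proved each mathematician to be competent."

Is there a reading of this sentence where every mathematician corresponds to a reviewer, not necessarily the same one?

Yes

The paraphrase describes the scope ordering *each mathematician* > *at least one reviewer*.
This is an ECM construction: *each mathematician* is the infinitival subject, Case-marked by the matrix verb, and the infinitive is transparent for QR.
No island intervenes, so both surface and inverse scope are derivable.
The sentence is scopally ambiguous between *at least one reviewer* > *each mathematician* and *each mathematician* > *at least one reviewer*.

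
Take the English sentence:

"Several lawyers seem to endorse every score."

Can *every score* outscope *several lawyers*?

*every score* is the object of the infinitival complement of a raising predicate; raising infinitives are transparent for QR, so the two DPs are in effect clausemates.
Ordinary QR to a clause-peripheral position gives the wide-scope LF for the lower DP.

Yes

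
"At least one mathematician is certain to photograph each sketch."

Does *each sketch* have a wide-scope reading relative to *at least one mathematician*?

Yes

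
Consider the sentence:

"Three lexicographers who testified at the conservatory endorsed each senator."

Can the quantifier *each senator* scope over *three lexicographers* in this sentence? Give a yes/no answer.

The relative clause *who testified at the conservatory* modifies *three lexicographers*, but *each senator* is not inside that relative clause — it is an argument of the matrix verb.
Clause-internal QR can adjoin the lower DP above the subject, yielding the inverse reading.
The sentence is scopally ambiguous between *three lexicographers* > *each senator* and *each senator* > *three lexicographers*.

Yes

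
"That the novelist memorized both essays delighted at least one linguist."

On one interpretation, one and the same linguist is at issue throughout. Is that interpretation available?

That reading corresponds to *at least one linguist* > *both essays*.
Nothing needs to raise out of an island for *at least one linguist* > *both essays*: *at least one linguist* takes scope from its matrix position over the clause containing *both essays*.

Yes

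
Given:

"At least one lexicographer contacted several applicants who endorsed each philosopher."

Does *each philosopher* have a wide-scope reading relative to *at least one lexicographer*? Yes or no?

No

The target quantifier *each philosopher* is part of the relative clause *who endorsed each philosopher* modifying *several applicants*.
Quantifiers inside a relative clause are trapped there; the RC boundary blocks QR.
So *each philosopher* cannot raise to a position above *at least one lexicographer*.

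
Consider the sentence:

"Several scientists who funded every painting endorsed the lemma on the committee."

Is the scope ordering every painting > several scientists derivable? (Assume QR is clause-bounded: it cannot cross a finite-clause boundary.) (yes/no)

*every painting* is embedded in the relative clause *who funded every painting*.
Relative clauses are scope islands: a quantifier cannot QR out of a relative clause to take scope in the matrix clause.
Hence only narrow scope for *every painting* (under *several scientists*) survives.

No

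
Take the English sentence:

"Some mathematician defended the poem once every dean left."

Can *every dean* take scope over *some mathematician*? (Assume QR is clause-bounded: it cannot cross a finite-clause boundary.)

No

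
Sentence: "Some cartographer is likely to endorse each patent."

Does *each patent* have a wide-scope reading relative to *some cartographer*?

The matrix predicate is a raising verb, whose infinitival complement is not a scope island — *each patent* can QR into the matrix clause.
Clause-internal QR can adjoin the lower DP above the subject, yielding the inverse reading.
Both orderings are possible: *some cartographer* > *each patent* and *each patent* > *some cartographer*.

Yes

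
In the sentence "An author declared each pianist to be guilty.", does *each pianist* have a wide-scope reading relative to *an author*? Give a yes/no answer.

Yes

*each pianist* is the subject of an ECM infinitive — the infinitival complement of an ECM verb is not a scope island, so *each pianist* can raise into the matrix clause.
Nothing blocks QR of the lower DP to a position above the higher one, so inverse scope is available.
So *each pianist* > *an author* is among the available readings.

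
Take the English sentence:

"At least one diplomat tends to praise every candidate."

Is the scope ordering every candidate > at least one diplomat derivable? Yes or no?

Yes

*every candidate* is the object of the infinitival complement of a raising predicate; raising infinitives are transparent for QR, so the two DPs are in effect clausemates.
With no island boundary between them, the object can take inverse scope over the subject via ordinary QR within the clause.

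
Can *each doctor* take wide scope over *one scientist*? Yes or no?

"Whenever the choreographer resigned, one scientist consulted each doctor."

Yes

The adjunct clause does not contain *each doctor*, which is the matrix object.
Nothing blocks QR of the lower DP to a position above the higher one, so inverse scope is available.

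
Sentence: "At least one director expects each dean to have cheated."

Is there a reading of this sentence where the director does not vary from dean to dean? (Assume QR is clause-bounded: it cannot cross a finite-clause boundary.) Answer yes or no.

The described interpretation is the *at least one director* > *each dean* scoping.
Nothing needs to raise for *at least one director* > *each dean*, so no island constraint is at stake.

Yes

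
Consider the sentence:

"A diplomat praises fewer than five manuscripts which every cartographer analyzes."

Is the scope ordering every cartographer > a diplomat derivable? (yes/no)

The DP *every cartographer* is contained in the relative clause *which every cartographer analyzes* modifying *fewer than five manuscripts*.
The relative clause forms an island for QR, so the quantifier is confined to the head noun's restrictor.
There is no licit LF on which *every cartographer* c-commands *a diplomat*.

No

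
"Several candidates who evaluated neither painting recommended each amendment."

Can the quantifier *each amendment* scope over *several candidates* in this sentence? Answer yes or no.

Yes

*each amendment* sits in the matrix clause, not in the relative clause on *several candidates*.
Clause-internal QR can adjoin the lower DP above the subject, yielding the inverse reading.
Both orderings are possible: *several candidates* > *each amendment* and *each amendment* > *several candidates*.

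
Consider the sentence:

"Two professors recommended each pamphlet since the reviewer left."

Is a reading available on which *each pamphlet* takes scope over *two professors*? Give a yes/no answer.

Yes

The adjunct clause does not contain *each pamphlet*, which is the matrix object.
With no island boundary between them, the object can take inverse scope over the subject via ordinary QR within the clause.
So *each pamphlet* > *two professors* is among the available readings.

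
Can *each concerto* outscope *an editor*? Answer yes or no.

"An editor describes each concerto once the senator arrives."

*each concerto* is a matrix argument; the adjunct is an island but the target quantifier is outside it.
Ordinary QR to a clause-peripheral position gives the wide-scope LF for the lower DP.

Yes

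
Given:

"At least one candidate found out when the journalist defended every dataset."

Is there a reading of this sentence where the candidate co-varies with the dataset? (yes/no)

No

That reading corresponds to *every dataset* > *at least one candidate*.
Structurally, *every dataset* is inside the embedded question *when the journalist defended every dataset*.
Embedded questions are wh-islands: a quantifier inside an indirect question cannot QR into the matrix clause.
So *every dataset* cannot raise high enough to outscope *at least one candidate*; only the surface ordering *at least one candidate* > *every dataset* is available.
(Only the surface reading survives: one fixed candidate with respect to all the relevant datasets.)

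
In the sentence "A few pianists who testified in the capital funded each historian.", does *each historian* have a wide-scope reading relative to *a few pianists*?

Yes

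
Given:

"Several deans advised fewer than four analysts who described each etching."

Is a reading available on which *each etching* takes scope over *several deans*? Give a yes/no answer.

The target quantifier *each etching* is part of the relative clause *who described each etching* modifying *fewer than four analysts*.
Quantifiers inside a relative clause are trapped there; the RC boundary blocks QR.
So the wide-scope reading for *each etching* is blocked.

No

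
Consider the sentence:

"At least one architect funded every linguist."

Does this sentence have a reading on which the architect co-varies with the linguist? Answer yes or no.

The described interpretation is the *every linguist* > *at least one architect* scoping.
Both DPs are arguments of the same predicate; there is no clause or island boundary between them.
QR within a single clause is free, so the lower quantifier may take scope over the higher one.
Both orderings are possible: *at least one architect* > *every linguist* and *every linguist* > *at least one architect*.

Yes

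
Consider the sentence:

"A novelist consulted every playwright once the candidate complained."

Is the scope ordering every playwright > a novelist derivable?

Yes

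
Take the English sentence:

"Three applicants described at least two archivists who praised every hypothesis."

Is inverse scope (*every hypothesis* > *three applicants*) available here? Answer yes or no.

*every hypothesis* occurs within the relative clause *who praised every hypothesis* modifying *at least two archivists*.
Relative clauses are scope islands: a quantifier cannot QR out of a relative clause to take scope in the matrix clause.
There is no licit LF on which *every hypothesis* c-commands *three applicants*.

No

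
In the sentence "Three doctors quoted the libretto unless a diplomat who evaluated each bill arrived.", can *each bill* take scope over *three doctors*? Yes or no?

No

Structurally, *each bill* is inside the relative clause *who evaluated each bill*, which is itself inside the adjunct *unless a diplomat who evaluated each bill arrived*.
The quantifier would have to escape first the RC and then the adjunct — two independent island violations.
So the wide-scope reading for *each bill* is blocked.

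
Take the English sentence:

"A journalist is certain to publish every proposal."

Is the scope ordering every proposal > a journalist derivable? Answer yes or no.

Yes

The matrix predicate is a raising verb, whose infinitival complement is not a scope island — *every proposal* can QR into the matrix clause.
Ordinary QR to a clause-peripheral position gives the wide-scope LF for the lower DP.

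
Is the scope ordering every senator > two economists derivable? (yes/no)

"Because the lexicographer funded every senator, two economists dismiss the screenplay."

No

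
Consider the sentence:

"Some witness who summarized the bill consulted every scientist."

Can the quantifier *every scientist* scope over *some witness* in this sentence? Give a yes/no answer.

Yes

The relative clause *who summarized the bill* modifies *some witness*, but *every scientist* is not inside that relative clause — it is an argument of the matrix verb.
Since no island is crossed, the inverse ordering is licensed alongside surface scope.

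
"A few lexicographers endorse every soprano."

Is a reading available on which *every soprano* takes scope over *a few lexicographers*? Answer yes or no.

Yes

Both DPs are arguments of the same predicate; there is no clause or island boundary between them.
Clause-internal QR can adjoin the lower DP above the subject, yielding the inverse reading.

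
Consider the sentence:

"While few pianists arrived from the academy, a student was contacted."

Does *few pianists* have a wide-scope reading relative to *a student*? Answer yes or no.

*few pianists* is embedded in the adjunct clause *while few pianists arrived from the academy*.
Adjunct clauses are scope islands: a quantifier inside an adjunct cannot raise into the matrix clause.
There is no licit LF on which *few pianists* c-commands *a student*.

No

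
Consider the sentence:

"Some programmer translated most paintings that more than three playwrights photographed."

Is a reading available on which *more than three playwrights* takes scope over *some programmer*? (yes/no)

*more than three playwrights* occurs within the relative clause *that more than three playwrights photographed* modifying *most paintings*.
Relative clauses block scope extraction: QR cannot target a position outside the modified NP.
So the wide-scope reading for *more than three playwrights* is blocked.

No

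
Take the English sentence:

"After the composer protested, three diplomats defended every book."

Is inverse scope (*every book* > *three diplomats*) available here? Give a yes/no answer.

Although there is an adjunct clause, *every book* is in the main clause, not inside the adjunct.
No island intervenes, so both surface and inverse scope are derivable.
So *every book* > *three diplomats* is among the available readings.

Yes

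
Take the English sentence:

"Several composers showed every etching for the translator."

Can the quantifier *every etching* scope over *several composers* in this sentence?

*every etching* and *several composers* are in the same minimal clause.
No island intervenes, so both surface and inverse scope are derivable.
The sentence is scopally ambiguous between *several composers* > *every etching* and *every etching* > *several composers*.

Yes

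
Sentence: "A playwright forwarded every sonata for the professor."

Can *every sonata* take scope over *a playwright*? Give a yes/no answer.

Yes

*a playwright* and *every sonata* are co-arguments of the matrix verb, with nothing but a clause-internal boundary between them.
No island intervenes, so both surface and inverse scope are derivable.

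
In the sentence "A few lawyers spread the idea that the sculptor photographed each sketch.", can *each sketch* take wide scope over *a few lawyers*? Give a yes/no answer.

No

The DP *each sketch* is contained in the complex NP *the idea that the sculptor photographed each sketch*.
The complex NP is opaque for QR — the quantifier is frozen inside the noun's complement.
So the wide-scope reading for *each sketch* is blocked.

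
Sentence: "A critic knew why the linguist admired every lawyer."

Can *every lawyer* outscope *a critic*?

No

*every lawyer* is embedded in the embedded question *why the linguist admired every lawyer*.
QR across an interrogative CP boundary is ruled out as a wh-island violation.
*every lawyer* is confined to the island and cannot take scope over *a critic*.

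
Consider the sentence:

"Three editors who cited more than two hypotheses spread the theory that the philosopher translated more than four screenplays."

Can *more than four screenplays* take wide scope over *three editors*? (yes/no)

No

*more than four screenplays* is embedded in the complex NP *the theory that the philosopher translated more than four screenplays*.
Since the clause is the complement of a nominal head, the CNPC blocks scope extraction.
*more than four screenplays* > *three editors* would require crossing that boundary, which is illicit.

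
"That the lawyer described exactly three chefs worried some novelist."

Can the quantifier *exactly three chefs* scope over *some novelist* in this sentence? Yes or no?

No

The DP *exactly three chefs* is contained in the sentential subject *that the lawyer described exactly three chefs*.
Clausal subjects are scope islands; QR from inside the subject into the matrix is barred.
*exactly three chefs* > *some novelist* would require crossing that boundary, which is illicit.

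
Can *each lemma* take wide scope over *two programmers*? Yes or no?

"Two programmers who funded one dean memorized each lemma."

The RC *who funded one dean* is an island, but *each lemma* is not inside it — it is the matrix object, a clausemate of *two programmers*.
No island intervenes, so both surface and inverse scope are derivable.

Yes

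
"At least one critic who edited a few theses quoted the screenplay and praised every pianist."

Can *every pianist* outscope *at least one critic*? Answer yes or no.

*every pianist* occurs within one conjunct of the coordinate structure (*praised every pianist*).
QR out of a conjunct would have to apply non-ATB, which the CSC forbids.
*every pianist* > *at least one critic* would require crossing that boundary, which is illicit.

No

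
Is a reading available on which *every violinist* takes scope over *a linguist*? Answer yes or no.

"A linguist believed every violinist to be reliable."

Yes

*every violinist* is the subject of an ECM infinitive — the infinitival complement of an ECM verb is not a scope island, so *every violinist* can raise into the matrix clause.
QR within a single clause is free, so the lower quantifier may take scope over the higher one.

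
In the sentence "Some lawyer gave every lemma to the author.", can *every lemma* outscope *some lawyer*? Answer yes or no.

Yes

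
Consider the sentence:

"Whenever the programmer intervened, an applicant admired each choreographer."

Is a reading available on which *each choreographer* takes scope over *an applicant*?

Yes

Although there is an adjunct clause, *each choreographer* is in the main clause, not inside the adjunct.
Clause-internal QR can adjoin the lower DP above the subject, yielding the inverse reading.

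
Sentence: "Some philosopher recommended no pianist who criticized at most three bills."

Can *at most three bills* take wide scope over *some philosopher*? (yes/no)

No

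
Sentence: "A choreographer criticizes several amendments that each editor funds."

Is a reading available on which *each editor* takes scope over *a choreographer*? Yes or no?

The DP *each editor* is contained in the relative clause *that each editor funds* modifying *several amendments*.
QR out of a relative clause is ruled out by the relative-clause island constraint.
There is no licit LF on which *each editor* c-commands *a choreographer*.
(Only the surface reading survives: one fixed choreographer with respect to all the relevant editors.)

No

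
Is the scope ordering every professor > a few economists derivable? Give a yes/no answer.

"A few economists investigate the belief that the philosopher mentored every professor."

No

Structurally, *every professor* is inside the complex NP *the belief that the philosopher mentored every professor*.
Since the clause is the complement of a nominal head, the CNPC blocks scope extraction.
There is no licit LF on which *every professor* c-commands *a few economists*.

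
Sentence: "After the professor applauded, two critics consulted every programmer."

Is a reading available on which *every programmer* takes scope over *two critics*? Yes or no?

*every programmer* is a matrix argument; the adjunct is an island but the target quantifier is outside it.
Ordinary QR to a clause-peripheral position gives the wide-scope LF for the lower DP.

Yes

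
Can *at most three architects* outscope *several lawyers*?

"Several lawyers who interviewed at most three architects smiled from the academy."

No

*at most three architects* is embedded in the relative clause *who interviewed at most three architects*.
Quantifiers inside a relative clause are trapped there; the RC boundary blocks QR.
*at most three architects* > *several lawyers* would require crossing that boundary, which is illicit.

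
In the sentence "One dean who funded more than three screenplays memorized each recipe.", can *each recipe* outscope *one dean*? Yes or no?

Yes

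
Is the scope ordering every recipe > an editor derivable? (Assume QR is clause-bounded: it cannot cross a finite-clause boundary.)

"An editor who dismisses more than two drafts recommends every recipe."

The relative clause *who dismisses more than two drafts* modifies *an editor*, but *every recipe* is not inside that relative clause — it is an argument of the matrix verb.
QR within a single clause is free, so the lower quantifier may take scope over the higher one.

Yes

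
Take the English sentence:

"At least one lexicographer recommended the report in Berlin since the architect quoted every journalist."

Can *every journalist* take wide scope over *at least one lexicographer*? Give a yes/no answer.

The target quantifier *every journalist* is part of the adjunct clause *since the architect quoted every journalist*.
Adjuncts are opaque for quantifier raising; a quantifier in an adjunct stays inside it.
*every journalist* > *at least one lexicographer* would require crossing that boundary, which is illicit.
(Only the surface reading survives: one fixed lexicographer with respect to all the relevant journalists.)

No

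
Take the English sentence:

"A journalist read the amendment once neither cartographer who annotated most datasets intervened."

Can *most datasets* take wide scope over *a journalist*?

No

The target quantifier *most datasets* is part of the relative clause *who annotated most datasets*, which is itself inside the adjunct *once neither cartographer who annotated most datasets intervened*.
Two island boundaries intervene — the relative clause and the adjunct. Either alone would block QR.
There is no licit LF on which *most datasets* c-commands *a journalist*.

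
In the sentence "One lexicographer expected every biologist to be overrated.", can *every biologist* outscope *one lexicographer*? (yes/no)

Yes

ECM infinitives lack a CP barrier, so *every biologist* can QR over the matrix subject *one lexicographer*.
QR within a single clause is free, so the lower quantifier may take scope over the higher one.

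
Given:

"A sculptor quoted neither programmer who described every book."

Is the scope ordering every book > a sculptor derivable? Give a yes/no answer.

*every book* is embedded in the relative clause *who described every book* modifying *neither programmer*.
Quantifiers inside a relative clause are trapped there; the RC boundary blocks QR.
So *every book* cannot raise to a position above *a sculptor*.

No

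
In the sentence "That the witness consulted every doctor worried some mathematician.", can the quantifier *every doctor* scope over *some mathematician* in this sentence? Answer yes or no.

No

*every doctor* is embedded in the sentential subject *that the witness consulted every doctor*.
Clausal subjects are scope islands; QR from inside the subject into the matrix is barred.
So the wide-scope reading for *every doctor* is blocked.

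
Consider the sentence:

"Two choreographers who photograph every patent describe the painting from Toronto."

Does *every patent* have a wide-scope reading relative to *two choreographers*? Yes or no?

*every patent* occurs within the relative clause *who photograph every patent*.
Relative clauses block scope extraction: QR cannot target a position outside the modified NP.
There is no licit LF on which *every patent* c-commands *two choreographers*.

No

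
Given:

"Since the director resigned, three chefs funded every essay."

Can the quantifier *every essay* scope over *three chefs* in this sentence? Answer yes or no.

Yes

The adjunct clause does not contain *every essay*, which is the matrix object.
Clause-internal QR can adjoin the lower DP above the subject, yielding the inverse reading.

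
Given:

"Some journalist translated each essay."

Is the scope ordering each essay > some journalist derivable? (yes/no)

*each essay* and *some journalist* are in the same minimal clause.
Since no island is crossed, the inverse ordering is licensed alongside surface scope.

Yes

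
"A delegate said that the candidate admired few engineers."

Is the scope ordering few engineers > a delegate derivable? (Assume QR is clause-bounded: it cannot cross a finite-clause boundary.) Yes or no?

No

The DP *few engineers* is contained in the finite complement clause *that the candidate admired few engineers*.
QR is clause-bounded, so the finite complement is a scope island for the embedded quantifier.
So the wide-scope reading for *few engineers* is blocked.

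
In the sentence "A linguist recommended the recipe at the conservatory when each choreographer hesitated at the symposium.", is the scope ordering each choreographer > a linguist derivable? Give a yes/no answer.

No

The DP *each choreographer* is contained in the adjunct clause *when each choreographer hesitated at the symposium*.
Adjunct clauses are scope islands: a quantifier inside an adjunct cannot raise into the matrix clause.
*each choreographer* is confined to the island and cannot take scope over *a linguist*.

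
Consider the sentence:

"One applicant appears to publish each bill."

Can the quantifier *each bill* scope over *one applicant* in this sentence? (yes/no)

Yes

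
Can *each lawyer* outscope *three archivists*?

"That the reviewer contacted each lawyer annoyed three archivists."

The DP *each lawyer* is contained in the sentential subject *that the reviewer contacted each lawyer*.
Sentential subjects are islands: a quantifier inside the subject clause cannot raise over the matrix predicate.
So the wide-scope reading for *each lawyer* is blocked.

No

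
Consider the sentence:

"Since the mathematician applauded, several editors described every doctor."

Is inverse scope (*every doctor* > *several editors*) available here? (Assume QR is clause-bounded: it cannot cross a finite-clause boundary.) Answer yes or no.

Neither queried DP is inside the adjunct, so the adjunct-island constraint does not apply.
Since no island is crossed, the inverse ordering is licensed alongside surface scope.

Yes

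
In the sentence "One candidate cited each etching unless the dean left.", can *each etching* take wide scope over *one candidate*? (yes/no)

Neither queried DP is inside the adjunct, so the adjunct-island constraint does not apply.
Since no island is crossed, the inverse ordering is licensed alongside surface scope.

Yes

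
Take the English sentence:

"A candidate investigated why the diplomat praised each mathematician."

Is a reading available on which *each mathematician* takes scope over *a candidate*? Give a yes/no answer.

No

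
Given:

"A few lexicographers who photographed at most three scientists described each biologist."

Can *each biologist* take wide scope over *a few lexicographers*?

Yes

Although the sentence contains a relative clause (*who photographed at most three scientists*), *each biologist* is outside it, in the matrix VP.
QR within a single clause is free, so the lower quantifier may take scope over the higher one.
The sentence is scopally ambiguous between *a few lexicographers* > *each biologist* and *each biologist* > *a few lexicographers*.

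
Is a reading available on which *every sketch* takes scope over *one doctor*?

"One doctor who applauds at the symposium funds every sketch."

Although the sentence contains a relative clause (*who applauds at the symposium*), *every sketch* is outside it, in the matrix VP.
Clause-internal QR can adjoin the lower DP above the subject, yielding the inverse reading.

Yes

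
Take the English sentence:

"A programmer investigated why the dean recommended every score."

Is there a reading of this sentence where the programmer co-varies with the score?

The paraphrase describes the scope ordering *every score* > *a programmer*.
*every score* sits inside the embedded question *why the dean recommended every score*.
Embedded wh-clauses are opaque for QR, so the quantifier stays inside the question.
Hence only narrow scope for *every score* (under *a programmer*) survives.
(Only the surface reading survives: one fixed programmer with respect to all the relevant scores.)

No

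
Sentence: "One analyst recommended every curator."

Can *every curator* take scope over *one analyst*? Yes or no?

Yes

*every curator* and *one analyst* are in the same minimal clause.
Ordinary QR to a clause-peripheral position gives the wide-scope LF for the lower DP.
So *every curator* > *one analyst* is among the available readings.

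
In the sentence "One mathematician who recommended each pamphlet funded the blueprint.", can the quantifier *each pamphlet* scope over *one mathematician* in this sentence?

*each pamphlet* occurs within the relative clause *who recommended each pamphlet*.
Relative clauses are scope islands: a quantifier cannot QR out of a relative clause to take scope in the matrix clause.
*each pamphlet* is confined to the island and cannot take scope over *one mathematician*.

No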